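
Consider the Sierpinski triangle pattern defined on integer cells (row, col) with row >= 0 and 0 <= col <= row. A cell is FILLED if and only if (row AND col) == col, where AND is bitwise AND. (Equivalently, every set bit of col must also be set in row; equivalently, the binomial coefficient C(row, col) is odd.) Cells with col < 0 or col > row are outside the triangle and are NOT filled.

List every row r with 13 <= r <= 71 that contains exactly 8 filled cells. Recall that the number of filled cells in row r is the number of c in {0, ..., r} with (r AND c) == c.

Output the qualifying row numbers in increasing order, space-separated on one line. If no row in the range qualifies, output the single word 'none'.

Answer: 13 14 19 21 22 25 26 28 35 37 38 41 42 44 49 50 52 56 67 69 70

Derivation:
Row r has 2^popcount(r) filled cells, so we need popcount(r) = log2(8) = 3.
Scan r = 13..71 and keep those with exactly 3 one-bits:
r=13=1101 popcount=3 -> KEEP
r=14=1110 popcount=3 -> KEEP
r=15=1111 popcount=4 -> skip
r=16=10000 popcount=1 -> skip
r=17=10001 popcount=2 -> skip
r=18=10010 popcount=2 -> skip
r=19=10011 popcount=3 -> KEEP
r=20=10100 popcount=2 -> skip
r=21=10101 popcount=3 -> KEEP
r=22=10110 popcount=3 -> KEEP
r=23=10111 popcount=4 -> skip
r=24=11000 popcount=2 -> skip
r=25=11001 popcount=3 -> KEEP
r=26=11010 popcount=3 -> KEEP
r=27=11011 popcount=4 -> skip
r=28=11100 popcount=3 -> KEEP
r=29=11101 popcount=4 -> skip
r=30=11110 popcount=4 -> skip
r=31=11111 popcount=5 -> skip
r=32=100000 popcount=1 -> skip
r=33=100001 popcount=2 -> skip
r=34=100010 popcount=2 -> skip
r=35=100011 popcount=3 -> KEEP
r=36=100100 popcount=2 -> skip
r=37=100101 popcount=3 -> KEEP
r=38=100110 popcount=3 -> KEEP
r=39=100111 popcount=4 -> skip
r=40=101000 popcount=2 -> skip
r=41=101001 popcount=3 -> KEEP
r=42=101010 popcount=3 -> KEEP
r=43=101011 popcount=4 -> skip
r=44=101100 popcount=3 -> KEEP
r=45=101101 popcount=4 -> skip
r=46=101110 popcount=4 -> skip
r=47=101111 popcount=5 -> skip
r=48=110000 popcount=2 -> skip
r=49=110001 popcount=3 -> KEEP
r=50=110010 popcount=3 -> KEEP
r=51=110011 popcount=4 -> skip
r=52=110100 popcount=3 -> KEEP
r=53=110101 popcount=4 -> skip
r=54=110110 popcount=4 -> skip
r=55=110111 popcount=5 -> skip
r=56=111000 popcount=3 -> KEEP
r=57=111001 popcount=4 -> skip
r=58=111010 popcount=4 -> skip
r=59=111011 popcount=5 -> skip
r=60=111100 popcount=4 -> skip
r=61=111101 popcount=5 -> skip
r=62=111110 popcount=5 -> skip
r=63=111111 popcount=6 -> skip
r=64=1000000 popcount=1 -> skip
r=65=1000001 popcount=2 -> skip
r=66=1000010 popcount=2 -> skip
r=67=1000011 popcount=3 -> KEEP
r=68=1000100 popcount=2 -> skip
r=69=1000101 popcount=3 -> KEEP
r=70=1000110 popcount=3 -> KEEP
r=71=1000111 popcount=4 -> skip
Kept rows: 13 14 19 21 22 25 26 28 35 37 38 41 42 44 49 50 52 56 67 69 70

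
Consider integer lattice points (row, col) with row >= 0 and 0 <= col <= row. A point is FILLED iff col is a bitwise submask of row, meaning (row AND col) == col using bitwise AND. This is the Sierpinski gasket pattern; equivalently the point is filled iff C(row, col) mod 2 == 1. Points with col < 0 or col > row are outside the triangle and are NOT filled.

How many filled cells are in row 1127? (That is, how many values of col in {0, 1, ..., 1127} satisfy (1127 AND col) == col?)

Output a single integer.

1127 in binary = 10001100111
popcount(1127) = number of 1-bits in 10001100111 = 6
A col c satisfies (1127 AND c) == c iff every set bit of c is also set in 1127; each of the 6 set bits of 1127 can independently be on or off in c.
count = 2^6 = 64

Answer: 64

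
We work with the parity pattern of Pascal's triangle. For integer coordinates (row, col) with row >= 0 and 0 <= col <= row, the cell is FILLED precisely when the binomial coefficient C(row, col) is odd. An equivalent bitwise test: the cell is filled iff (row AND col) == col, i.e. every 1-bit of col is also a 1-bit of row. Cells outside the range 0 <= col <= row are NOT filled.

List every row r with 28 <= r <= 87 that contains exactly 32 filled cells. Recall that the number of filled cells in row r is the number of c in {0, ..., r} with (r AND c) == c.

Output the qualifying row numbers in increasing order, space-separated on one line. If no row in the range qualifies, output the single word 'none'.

Answer: 31 47 55 59 61 62 79 87

Derivation:
Row r has 2^popcount(r) filled cells, so we need popcount(r) = log2(32) = 5.
Scan r = 28..87 and keep those with exactly 5 one-bits:
r=28=11100 popcount=3 -> skip
r=29=11101 popcount=4 -> skip
r=30=11110 popcount=4 -> skip
r=31=11111 popcount=5 -> KEEP
r=32=100000 popcount=1 -> skip
r=33=100001 popcount=2 -> skip
r=34=100010 popcount=2 -> skip
r=35=100011 popcount=3 -> skip
r=36=100100 popcount=2 -> skip
r=37=100101 popcount=3 -> skip
r=38=100110 popcount=3 -> skip
r=39=100111 popcount=4 -> skip
r=40=101000 popcount=2 -> skip
r=41=101001 popcount=3 -> skip
r=42=101010 popcount=3 -> skip
r=43=101011 popcount=4 -> skip
r=44=101100 popcount=3 -> skip
r=45=101101 popcount=4 -> skip
r=46=101110 popcount=4 -> skip
r=47=101111 popcount=5 -> KEEP
r=48=110000 popcount=2 -> skip
r=49=110001 popcount=3 -> skip
r=50=110010 popcount=3 -> skip
r=51=110011 popcount=4 -> skip
r=52=110100 popcount=3 -> skip
r=53=110101 popcount=4 -> skip
r=54=110110 popcount=4 -> skip
r=55=110111 popcount=5 -> KEEP
r=56=111000 popcount=3 -> skip
r=57=111001 popcount=4 -> skip
r=58=111010 popcount=4 -> skip
r=59=111011 popcount=5 -> KEEP
r=60=111100 popcount=4 -> skip
r=61=111101 popcount=5 -> KEEP
r=62=111110 popcount=5 -> KEEP
r=63=111111 popcount=6 -> skip
r=64=1000000 popcount=1 -> skip
r=65=1000001 popcount=2 -> skip
r=66=1000010 popcount=2 -> skip
r=67=1000011 popcount=3 -> skip
r=68=1000100 popcount=2 -> skip
r=69=1000101 popcount=3 -> skip
r=70=1000110 popcount=3 -> skip
r=71=1000111 popcount=4 -> skip
r=72=1001000 popcount=2 -> skip
r=73=1001001 popcount=3 -> skip
r=74=1001010 popcount=3 -> skip
r=75=1001011 popcount=4 -> skip
r=76=1001100 popcount=3 -> skip
r=77=1001101 popcount=4 -> skip
r=78=1001110 popcount=4 -> skip
r=79=1001111 popcount=5 -> KEEP
r=80=1010000 popcount=2 -> skip
r=81=1010001 popcount=3 -> skip
r=82=1010010 popcount=3 -> skip
r=83=1010011 popcount=4 -> skip
r=84=1010100 popcount=3 -> skip
r=85=1010101 popcount=4 -> skip
r=86=1010110 popcount=4 -> skip
r=87=1010111 popcount=5 -> KEEP
Kept rows: 31 47 55 59 61 62 79 87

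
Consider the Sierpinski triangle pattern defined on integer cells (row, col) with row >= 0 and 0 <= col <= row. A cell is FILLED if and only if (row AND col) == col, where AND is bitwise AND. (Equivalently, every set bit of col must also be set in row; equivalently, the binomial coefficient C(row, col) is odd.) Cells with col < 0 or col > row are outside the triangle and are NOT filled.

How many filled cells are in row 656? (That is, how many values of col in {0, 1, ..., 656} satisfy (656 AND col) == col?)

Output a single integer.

656 in binary = 1010010000
popcount(656) = number of 1-bits in 1010010000 = 3
A col c satisfies (656 AND c) == c iff every set bit of c is also set in 656; each of the 3 set bits of 656 can independently be on or off in c.
count = 2^3 = 8

Answer: 8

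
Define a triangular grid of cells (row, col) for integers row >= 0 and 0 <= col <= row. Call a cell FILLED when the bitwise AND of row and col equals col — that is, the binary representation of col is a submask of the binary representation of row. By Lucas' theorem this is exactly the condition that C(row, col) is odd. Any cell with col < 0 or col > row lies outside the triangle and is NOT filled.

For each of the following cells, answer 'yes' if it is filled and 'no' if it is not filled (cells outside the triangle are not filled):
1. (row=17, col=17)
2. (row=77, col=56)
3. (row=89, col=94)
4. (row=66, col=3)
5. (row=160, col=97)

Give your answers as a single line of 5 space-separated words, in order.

Answer: yes no no no no

Derivation:
(17,17): row=0b10001, col=0b10001, row AND col = 0b10001 = 17; 17 == 17 -> filled
(77,56): row=0b1001101, col=0b111000, row AND col = 0b1000 = 8; 8 != 56 -> empty
(89,94): col outside [0, 89] -> not filled
(66,3): row=0b1000010, col=0b11, row AND col = 0b10 = 2; 2 != 3 -> empty
(160,97): row=0b10100000, col=0b1100001, row AND col = 0b100000 = 32; 32 != 97 -> empty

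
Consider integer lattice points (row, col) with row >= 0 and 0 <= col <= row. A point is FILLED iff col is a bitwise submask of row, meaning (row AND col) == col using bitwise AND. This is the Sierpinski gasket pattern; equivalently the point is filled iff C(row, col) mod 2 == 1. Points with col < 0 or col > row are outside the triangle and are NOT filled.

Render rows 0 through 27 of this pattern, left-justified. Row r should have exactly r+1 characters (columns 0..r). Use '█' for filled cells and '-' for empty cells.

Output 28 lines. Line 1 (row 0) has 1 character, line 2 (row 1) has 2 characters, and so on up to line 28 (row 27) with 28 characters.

Answer: █
██
█-█
████
█---█
██--██
█-█-█-█
████████
█-------█
██------██
█-█-----█-█
████----████
█---█---█---█
██--██--██--██
█-█-█-█-█-█-█-█
████████████████
█---------------█
██--------------██
█-█-------------█-█
████------------████
█---█-----------█---█
██--██----------██--██
█-█-█-█---------█-█-█-█
████████--------████████
█-------█-------█-------█
██------██------██------██
█-█-----█-█-----█-█-----█-█
████----████----████----████

Derivation:
r0=0: █
r1=1: ██
r2=10: █-█
r3=11: ████
r4=100: █---█
r5=101: ██--██
r6=110: █-█-█-█
r7=111: ████████
r8=1000: █-------█
r9=1001: ██------██
r10=1010: █-█-----█-█
r11=1011: ████----████
r12=1100: █---█---█---█
r13=1101: ██--██--██--██
r14=1110: █-█-█-█-█-█-█-█
r15=1111: ████████████████
r16=10000: █---------------█
r17=10001: ██--------------██
r18=10010: █-█-------------█-█
r19=10011: ████------------████
r20=10100: █---█-----------█---█
r21=10101: ██--██----------██--██
r22=10110: █-█-█-█---------█-█-█-█
r23=10111: ████████--------████████
r24=11000: █-------█-------█-------█
r25=11001: ██------██------██------██
r26=11010: █-█-----█-█-----█-█-----█-█
r27=11011: ████----████----████----████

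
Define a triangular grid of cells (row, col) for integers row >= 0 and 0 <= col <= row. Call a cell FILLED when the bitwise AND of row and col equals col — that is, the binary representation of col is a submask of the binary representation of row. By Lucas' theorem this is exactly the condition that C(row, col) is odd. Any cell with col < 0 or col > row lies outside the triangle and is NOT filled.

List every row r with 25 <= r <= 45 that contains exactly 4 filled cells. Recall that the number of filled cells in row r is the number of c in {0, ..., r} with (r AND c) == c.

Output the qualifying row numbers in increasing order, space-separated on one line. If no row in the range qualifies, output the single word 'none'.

Row r has 2^popcount(r) filled cells, so we need popcount(r) = log2(4) = 2.
Scan r = 25..45 and keep those with exactly 2 one-bits:
r=25=11001 popcount=3 -> skip
r=26=11010 popcount=3 -> skip
r=27=11011 popcount=4 -> skip
r=28=11100 popcount=3 -> skip
r=29=11101 popcount=4 -> skip
r=30=11110 popcount=4 -> skip
r=31=11111 popcount=5 -> skip
r=32=100000 popcount=1 -> skip
r=33=100001 popcount=2 -> KEEP
r=34=100010 popcount=2 -> KEEP
r=35=100011 popcount=3 -> skip
r=36=100100 popcount=2 -> KEEP
r=37=100101 popcount=3 -> skip
r=38=100110 popcount=3 -> skip
r=39=100111 popcount=4 -> skip
r=40=101000 popcount=2 -> KEEP
r=41=101001 popcount=3 -> skip
r=42=101010 popcount=3 -> skip
r=43=101011 popcount=4 -> skip
r=44=101100 popcount=3 -> skip
r=45=101101 popcount=4 -> skip
Kept rows: 33 34 36 40

Answer: 33 34 36 40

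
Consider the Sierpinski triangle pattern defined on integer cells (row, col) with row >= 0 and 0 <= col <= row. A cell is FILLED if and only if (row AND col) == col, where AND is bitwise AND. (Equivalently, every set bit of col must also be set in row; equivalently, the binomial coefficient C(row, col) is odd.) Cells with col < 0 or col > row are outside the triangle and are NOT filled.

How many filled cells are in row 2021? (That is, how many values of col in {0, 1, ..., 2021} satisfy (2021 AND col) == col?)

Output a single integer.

2021 in binary = 11111100101
popcount(2021) = number of 1-bits in 11111100101 = 8
A col c satisfies (2021 AND c) == c iff every set bit of c is also set in 2021; each of the 8 set bits of 2021 can independently be on or off in c.
count = 2^8 = 256

Answer: 256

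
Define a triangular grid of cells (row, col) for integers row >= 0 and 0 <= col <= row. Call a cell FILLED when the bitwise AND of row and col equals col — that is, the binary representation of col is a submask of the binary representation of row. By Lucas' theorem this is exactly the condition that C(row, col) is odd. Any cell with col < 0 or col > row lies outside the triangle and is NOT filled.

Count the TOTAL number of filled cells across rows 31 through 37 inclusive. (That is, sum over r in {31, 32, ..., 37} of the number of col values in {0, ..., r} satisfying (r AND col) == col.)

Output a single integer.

r31=11111 pc5: +32 =32
r32=100000 pc1: +2 =34
r33=100001 pc2: +4 =38
r34=100010 pc2: +4 =42
r35=100011 pc3: +8 =50
r36=100100 pc2: +4 =54
r37=100101 pc3: +8 =62

Answer: 62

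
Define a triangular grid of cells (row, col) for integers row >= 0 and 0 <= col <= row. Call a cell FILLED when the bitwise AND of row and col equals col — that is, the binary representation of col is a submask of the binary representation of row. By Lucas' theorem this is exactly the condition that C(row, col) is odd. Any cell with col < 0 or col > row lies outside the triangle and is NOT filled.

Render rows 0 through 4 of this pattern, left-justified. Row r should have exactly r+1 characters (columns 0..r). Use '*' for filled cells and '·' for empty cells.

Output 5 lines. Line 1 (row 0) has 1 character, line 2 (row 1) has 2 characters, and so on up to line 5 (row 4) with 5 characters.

r0=0: *
r1=1: **
r2=10: *·*
r3=11: ****
r4=100: *···*

Answer: *
**
*·*
****
*···*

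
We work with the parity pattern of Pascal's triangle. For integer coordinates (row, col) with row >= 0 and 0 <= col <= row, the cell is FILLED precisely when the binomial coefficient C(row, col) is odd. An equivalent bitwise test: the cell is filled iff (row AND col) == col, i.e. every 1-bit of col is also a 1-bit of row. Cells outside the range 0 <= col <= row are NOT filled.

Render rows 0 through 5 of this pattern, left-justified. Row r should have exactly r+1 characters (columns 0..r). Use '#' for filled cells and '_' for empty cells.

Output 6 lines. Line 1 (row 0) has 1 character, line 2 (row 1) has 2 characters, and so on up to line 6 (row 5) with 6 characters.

r0=0: #
r1=1: ##
r2=10: #_#
r3=11: ####
r4=100: #___#
r5=101: ##__##

Answer: #
##
#_#
####
#___#
##__##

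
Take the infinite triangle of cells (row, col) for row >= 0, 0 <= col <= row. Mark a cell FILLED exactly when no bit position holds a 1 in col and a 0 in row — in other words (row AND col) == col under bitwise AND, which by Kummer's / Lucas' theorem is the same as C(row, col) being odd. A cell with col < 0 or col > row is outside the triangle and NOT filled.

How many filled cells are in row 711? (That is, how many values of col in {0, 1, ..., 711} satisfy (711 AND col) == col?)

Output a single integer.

Answer: 64

Derivation:
711 in binary = 1011000111
popcount(711) = number of 1-bits in 1011000111 = 6
A col c satisfies (711 AND c) == c iff every set bit of c is also set in 711; each of the 6 set bits of 711 can independently be on or off in c.
count = 2^6 = 64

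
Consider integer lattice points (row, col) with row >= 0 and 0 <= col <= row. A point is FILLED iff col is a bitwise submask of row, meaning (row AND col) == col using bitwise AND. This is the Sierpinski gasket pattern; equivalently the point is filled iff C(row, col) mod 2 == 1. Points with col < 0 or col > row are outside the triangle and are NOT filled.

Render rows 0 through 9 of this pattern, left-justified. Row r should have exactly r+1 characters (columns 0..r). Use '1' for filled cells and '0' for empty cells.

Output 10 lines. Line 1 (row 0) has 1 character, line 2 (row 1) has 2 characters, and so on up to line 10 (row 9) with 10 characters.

r0=0: 1
r1=1: 11
r2=10: 101
r3=11: 1111
r4=100: 10001
r5=101: 110011
r6=110: 1010101
r7=111: 11111111
r8=1000: 100000001
r9=1001: 1100000011

Answer: 1
11
101
1111
10001
110011
1010101
11111111
100000001
1100000011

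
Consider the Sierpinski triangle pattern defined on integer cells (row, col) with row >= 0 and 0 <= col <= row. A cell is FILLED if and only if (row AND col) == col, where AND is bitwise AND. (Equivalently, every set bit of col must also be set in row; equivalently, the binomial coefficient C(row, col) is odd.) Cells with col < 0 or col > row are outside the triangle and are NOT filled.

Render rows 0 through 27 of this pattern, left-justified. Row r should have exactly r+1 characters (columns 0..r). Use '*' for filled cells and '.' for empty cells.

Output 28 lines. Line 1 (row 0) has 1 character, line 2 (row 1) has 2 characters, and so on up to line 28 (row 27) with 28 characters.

Answer: *
**
*.*
****
*...*
**..**
*.*.*.*
********
*.......*
**......**
*.*.....*.*
****....****
*...*...*...*
**..**..**..**
*.*.*.*.*.*.*.*
****************
*...............*
**..............**
*.*.............*.*
****............****
*...*...........*...*
**..**..........**..**
*.*.*.*.........*.*.*.*
********........********
*.......*.......*.......*
**......**......**......**
*.*.....*.*.....*.*.....*.*
****....****....****....****

Derivation:
r0=0: *
r1=1: **
r2=10: *.*
r3=11: ****
r4=100: *...*
r5=101: **..**
r6=110: *.*.*.*
r7=111: ********
r8=1000: *.......*
r9=1001: **......**
r10=1010: *.*.....*.*
r11=1011: ****....****
r12=1100: *...*...*...*
r13=1101: **..**..**..**
r14=1110: *.*.*.*.*.*.*.*
r15=1111: ****************
r16=10000: *...............*
r17=10001: **..............**
r18=10010: *.*.............*.*
r19=10011: ****............****
r20=10100: *...*...........*...*
r21=10101: **..**..........**..**
r22=10110: *.*.*.*.........*.*.*.*
r23=10111: ********........********
r24=11000: *.......*.......*.......*
r25=11001: **......**......**......**
r26=11010: *.*.....*.*.....*.*.....*.*
r27=11011: ****....****....****....****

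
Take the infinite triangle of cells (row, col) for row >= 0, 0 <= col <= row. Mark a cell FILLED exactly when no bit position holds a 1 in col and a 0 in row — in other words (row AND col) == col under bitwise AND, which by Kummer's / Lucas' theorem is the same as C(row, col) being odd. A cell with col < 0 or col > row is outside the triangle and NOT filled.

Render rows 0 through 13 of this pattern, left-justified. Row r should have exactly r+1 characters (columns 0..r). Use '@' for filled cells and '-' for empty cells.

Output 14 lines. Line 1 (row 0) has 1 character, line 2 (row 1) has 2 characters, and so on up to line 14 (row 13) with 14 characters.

r0=0: @
r1=1: @@
r2=10: @-@
r3=11: @@@@
r4=100: @---@
r5=101: @@--@@
r6=110: @-@-@-@
r7=111: @@@@@@@@
r8=1000: @-------@
r9=1001: @@------@@
r10=1010: @-@-----@-@
r11=1011: @@@@----@@@@
r12=1100: @---@---@---@
r13=1101: @@--@@--@@--@@

Answer: @
@@
@-@
@@@@
@---@
@@--@@
@-@-@-@
@@@@@@@@
@-------@
@@------@@
@-@-----@-@
@@@@----@@@@
@---@---@---@
@@--@@--@@--@@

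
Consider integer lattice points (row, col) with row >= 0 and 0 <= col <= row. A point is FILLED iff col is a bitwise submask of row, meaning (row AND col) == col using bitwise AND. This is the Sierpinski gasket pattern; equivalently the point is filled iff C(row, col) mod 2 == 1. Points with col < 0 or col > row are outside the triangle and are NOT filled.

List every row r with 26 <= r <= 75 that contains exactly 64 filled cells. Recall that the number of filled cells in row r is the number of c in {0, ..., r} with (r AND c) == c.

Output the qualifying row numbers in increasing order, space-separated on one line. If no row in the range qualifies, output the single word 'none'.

Answer: 63

Derivation:
Row r has 2^popcount(r) filled cells, so we need popcount(r) = log2(64) = 6.
Scan r = 26..75 and keep those with exactly 6 one-bits:
r=26=11010 popcount=3 -> skip
r=27=11011 popcount=4 -> skip
r=28=11100 popcount=3 -> skip
r=29=11101 popcount=4 -> skip
r=30=11110 popcount=4 -> skip
r=31=11111 popcount=5 -> skip
r=32=100000 popcount=1 -> skip
r=33=100001 popcount=2 -> skip
r=34=100010 popcount=2 -> skip
r=35=100011 popcount=3 -> skip
r=36=100100 popcount=2 -> skip
r=37=100101 popcount=3 -> skip
r=38=100110 popcount=3 -> skip
r=39=100111 popcount=4 -> skip
r=40=101000 popcount=2 -> skip
r=41=101001 popcount=3 -> skip
r=42=101010 popcount=3 -> skip
r=43=101011 popcount=4 -> skip
r=44=101100 popcount=3 -> skip
r=45=101101 popcount=4 -> skip
r=46=101110 popcount=4 -> skip
r=47=101111 popcount=5 -> skip
r=48=110000 popcount=2 -> skip
r=49=110001 popcount=3 -> skip
r=50=110010 popcount=3 -> skip
r=51=110011 popcount=4 -> skip
r=52=110100 popcount=3 -> skip
r=53=110101 popcount=4 -> skip
r=54=110110 popcount=4 -> skip
r=55=110111 popcount=5 -> skip
r=56=111000 popcount=3 -> skip
r=57=111001 popcount=4 -> skip
r=58=111010 popcount=4 -> skip
r=59=111011 popcount=5 -> skip
r=60=111100 popcount=4 -> skip
r=61=111101 popcount=5 -> skip
r=62=111110 popcount=5 -> skip
r=63=111111 popcount=6 -> KEEP
r=64=1000000 popcount=1 -> skip
r=65=1000001 popcount=2 -> skip
r=66=1000010 popcount=2 -> skip
r=67=1000011 popcount=3 -> skip
r=68=1000100 popcount=2 -> skip
r=69=1000101 popcount=3 -> skip
r=70=1000110 popcount=3 -> skip
r=71=1000111 popcount=4 -> skip
r=72=1001000 popcount=2 -> skip
r=73=1001001 popcount=3 -> skip
r=74=1001010 popcount=3 -> skip
r=75=1001011 popcount=4 -> skip
Kept rows: 63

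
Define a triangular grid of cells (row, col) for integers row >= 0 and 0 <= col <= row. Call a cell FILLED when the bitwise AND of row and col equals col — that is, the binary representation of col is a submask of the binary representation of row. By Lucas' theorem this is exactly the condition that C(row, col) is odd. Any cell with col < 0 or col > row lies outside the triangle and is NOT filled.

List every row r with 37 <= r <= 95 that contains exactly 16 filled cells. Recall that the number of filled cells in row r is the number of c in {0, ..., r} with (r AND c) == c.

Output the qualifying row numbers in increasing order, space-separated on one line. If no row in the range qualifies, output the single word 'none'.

Answer: 39 43 45 46 51 53 54 57 58 60 71 75 77 78 83 85 86 89 90 92

Derivation:
Row r has 2^popcount(r) filled cells, so we need popcount(r) = log2(16) = 4.
Scan r = 37..95 and keep those with exactly 4 one-bits:
r=37=100101 popcount=3 -> skip
r=38=100110 popcount=3 -> skip
r=39=100111 popcount=4 -> KEEP
r=40=101000 popcount=2 -> skip
r=41=101001 popcount=3 -> skip
r=42=101010 popcount=3 -> skip
r=43=101011 popcount=4 -> KEEP
r=44=101100 popcount=3 -> skip
r=45=101101 popcount=4 -> KEEP
r=46=101110 popcount=4 -> KEEP
r=47=101111 popcount=5 -> skip
r=48=110000 popcount=2 -> skip
r=49=110001 popcount=3 -> skip
r=50=110010 popcount=3 -> skip
r=51=110011 popcount=4 -> KEEP
r=52=110100 popcount=3 -> skip
r=53=110101 popcount=4 -> KEEP
r=54=110110 popcount=4 -> KEEP
r=55=110111 popcount=5 -> skip
r=56=111000 popcount=3 -> skip
r=57=111001 popcount=4 -> KEEP
r=58=111010 popcount=4 -> KEEP
r=59=111011 popcount=5 -> skip
r=60=111100 popcount=4 -> KEEP
r=61=111101 popcount=5 -> skip
r=62=111110 popcount=5 -> skip
r=63=111111 popcount=6 -> skip
r=64=1000000 popcount=1 -> skip
r=65=1000001 popcount=2 -> skip
r=66=1000010 popcount=2 -> skip
r=67=1000011 popcount=3 -> skip
r=68=1000100 popcount=2 -> skip
r=69=1000101 popcount=3 -> skip
r=70=1000110 popcount=3 -> skip
r=71=1000111 popcount=4 -> KEEP
r=72=1001000 popcount=2 -> skip
r=73=1001001 popcount=3 -> skip
r=74=1001010 popcount=3 -> skip
r=75=1001011 popcount=4 -> KEEP
r=76=1001100 popcount=3 -> skip
r=77=1001101 popcount=4 -> KEEP
r=78=1001110 popcount=4 -> KEEP
r=79=1001111 popcount=5 -> skip
r=80=1010000 popcount=2 -> skip
r=81=1010001 popcount=3 -> skip
r=82=1010010 popcount=3 -> skip
r=83=1010011 popcount=4 -> KEEP
r=84=1010100 popcount=3 -> skip
r=85=1010101 popcount=4 -> KEEP
r=86=1010110 popcount=4 -> KEEP
r=87=1010111 popcount=5 -> skip
r=88=1011000 popcount=3 -> skip
r=89=1011001 popcount=4 -> KEEP
r=90=1011010 popcount=4 -> KEEP
r=91=1011011 popcount=5 -> skip
r=92=1011100 popcount=4 -> KEEP
r=93=1011101 popcount=5 -> skip
r=94=1011110 popcount=5 -> skip
r=95=1011111 popcount=6 -> skip
Kept rows: 39 43 45 46 51 53 54 57 58 60 71 75 77 78 83 85 86 89 90 92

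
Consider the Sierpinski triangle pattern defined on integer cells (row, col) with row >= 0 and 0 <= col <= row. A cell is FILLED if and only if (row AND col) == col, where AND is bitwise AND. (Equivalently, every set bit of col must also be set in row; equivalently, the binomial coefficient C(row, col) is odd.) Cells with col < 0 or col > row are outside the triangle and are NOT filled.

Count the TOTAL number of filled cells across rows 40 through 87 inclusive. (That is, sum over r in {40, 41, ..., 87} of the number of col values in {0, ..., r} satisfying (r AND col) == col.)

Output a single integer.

Answer: 702

Derivation:
r40=101000 pc2: +4 =4
r41=101001 pc3: +8 =12
r42=101010 pc3: +8 =20
r43=101011 pc4: +16 =36
r44=101100 pc3: +8 =44
r45=101101 pc4: +16 =60
r46=101110 pc4: +16 =76
r47=101111 pc5: +32 =108
r48=110000 pc2: +4 =112
r49=110001 pc3: +8 =120
r50=110010 pc3: +8 =128
r51=110011 pc4: +16 =144
r52=110100 pc3: +8 =152
r53=110101 pc4: +16 =168
r54=110110 pc4: +16 =184
r55=110111 pc5: +32 =216
r56=111000 pc3: +8 =224
r57=111001 pc4: +16 =240
r58=111010 pc4: +16 =256
r59=111011 pc5: +32 =288
r60=111100 pc4: +16 =304
r61=111101 pc5: +32 =336
r62=111110 pc5: +32 =368
r63=111111 pc6: +64 =432
r64=1000000 pc1: +2 =434
r65=1000001 pc2: +4 =438
r66=1000010 pc2: +4 =442
r67=1000011 pc3: +8 =450
r68=1000100 pc2: +4 =454
r69=1000101 pc3: +8 =462
r70=1000110 pc3: +8 =470
r71=1000111 pc4: +16 =486
r72=1001000 pc2: +4 =490
r73=1001001 pc3: +8 =498
r74=1001010 pc3: +8 =506
r75=1001011 pc4: +16 =522
r76=1001100 pc3: +8 =530
r77=1001101 pc4: +16 =546
r78=1001110 pc4: +16 =562
r79=1001111 pc5: +32 =594
r80=1010000 pc2: +4 =598
r81=1010001 pc3: +8 =606
r82=1010010 pc3: +8 =614
r83=1010011 pc4: +16 =630
r84=1010100 pc3: +8 =638
r85=1010101 pc4: +16 =654
r86=1010110 pc4: +16 =670
r87=1010111 pc5: +32 =702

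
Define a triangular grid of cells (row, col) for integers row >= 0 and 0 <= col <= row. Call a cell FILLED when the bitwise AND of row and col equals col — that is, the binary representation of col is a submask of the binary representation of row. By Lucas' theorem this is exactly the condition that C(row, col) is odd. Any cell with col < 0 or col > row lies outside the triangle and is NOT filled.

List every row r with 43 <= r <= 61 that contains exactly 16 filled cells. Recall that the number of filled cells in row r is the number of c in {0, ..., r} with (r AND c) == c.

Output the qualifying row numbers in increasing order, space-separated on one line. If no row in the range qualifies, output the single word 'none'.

Row r has 2^popcount(r) filled cells, so we need popcount(r) = log2(16) = 4.
Scan r = 43..61 and keep those with exactly 4 one-bits:
r=43=101011 popcount=4 -> KEEP
r=44=101100 popcount=3 -> skip
r=45=101101 popcount=4 -> KEEP
r=46=101110 popcount=4 -> KEEP
r=47=101111 popcount=5 -> skip
r=48=110000 popcount=2 -> skip
r=49=110001 popcount=3 -> skip
r=50=110010 popcount=3 -> skip
r=51=110011 popcount=4 -> KEEP
r=52=110100 popcount=3 -> skip
r=53=110101 popcount=4 -> KEEP
r=54=110110 popcount=4 -> KEEP
r=55=110111 popcount=5 -> skip
r=56=111000 popcount=3 -> skip
r=57=111001 popcount=4 -> KEEP
r=58=111010 popcount=4 -> KEEP
r=59=111011 popcount=5 -> skip
r=60=111100 popcount=4 -> KEEP
r=61=111101 popcount=5 -> skip
Kept rows: 43 45 46 51 53 54 57 58 60

Answer: 43 45 46 51 53 54 57 58 60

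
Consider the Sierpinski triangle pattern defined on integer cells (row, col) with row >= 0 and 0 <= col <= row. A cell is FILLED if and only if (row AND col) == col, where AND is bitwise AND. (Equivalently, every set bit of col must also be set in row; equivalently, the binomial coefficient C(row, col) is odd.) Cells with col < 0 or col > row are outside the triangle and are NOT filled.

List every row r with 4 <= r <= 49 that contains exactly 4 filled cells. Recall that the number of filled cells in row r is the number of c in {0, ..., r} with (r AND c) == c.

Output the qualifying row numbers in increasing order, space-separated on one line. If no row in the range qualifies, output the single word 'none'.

Answer: 5 6 9 10 12 17 18 20 24 33 34 36 40 48

Derivation:
Row r has 2^popcount(r) filled cells, so we need popcount(r) = log2(4) = 2.
Scan r = 4..49 and keep those with exactly 2 one-bits:
r=4=100 popcount=1 -> skip
r=5=101 popcount=2 -> KEEP
r=6=110 popcount=2 -> KEEP
r=7=111 popcount=3 -> skip
r=8=1000 popcount=1 -> skip
r=9=1001 popcount=2 -> KEEP
r=10=1010 popcount=2 -> KEEP
r=11=1011 popcount=3 -> skip
r=12=1100 popcount=2 -> KEEP
r=13=1101 popcount=3 -> skip
r=14=1110 popcount=3 -> skip
r=15=1111 popcount=4 -> skip
r=16=10000 popcount=1 -> skip
r=17=10001 popcount=2 -> KEEP
r=18=10010 popcount=2 -> KEEP
r=19=10011 popcount=3 -> skip
r=20=10100 popcount=2 -> KEEP
r=21=10101 popcount=3 -> skip
r=22=10110 popcount=3 -> skip
r=23=10111 popcount=4 -> skip
r=24=11000 popcount=2 -> KEEP
r=25=11001 popcount=3 -> skip
r=26=11010 popcount=3 -> skip
r=27=11011 popcount=4 -> skip
r=28=11100 popcount=3 -> skip
r=29=11101 popcount=4 -> skip
r=30=11110 popcount=4 -> skip
r=31=11111 popcount=5 -> skip
r=32=100000 popcount=1 -> skip
r=33=100001 popcount=2 -> KEEP
r=34=100010 popcount=2 -> KEEP
r=35=100011 popcount=3 -> skip
r=36=100100 popcount=2 -> KEEP
r=37=100101 popcount=3 -> skip
r=38=100110 popcount=3 -> skip
r=39=100111 popcount=4 -> skip
r=40=101000 popcount=2 -> KEEP
r=41=101001 popcount=3 -> skip
r=42=101010 popcount=3 -> skip
r=43=101011 popcount=4 -> skip
r=44=101100 popcount=3 -> skip
r=45=101101 popcount=4 -> skip
r=46=101110 popcount=4 -> skip
r=47=101111 popcount=5 -> skip
r=48=110000 popcount=2 -> KEEP
r=49=110001 popcount=3 -> skip
Kept rows: 5 6 9 10 12 17 18 20 24 33 34 36 40 48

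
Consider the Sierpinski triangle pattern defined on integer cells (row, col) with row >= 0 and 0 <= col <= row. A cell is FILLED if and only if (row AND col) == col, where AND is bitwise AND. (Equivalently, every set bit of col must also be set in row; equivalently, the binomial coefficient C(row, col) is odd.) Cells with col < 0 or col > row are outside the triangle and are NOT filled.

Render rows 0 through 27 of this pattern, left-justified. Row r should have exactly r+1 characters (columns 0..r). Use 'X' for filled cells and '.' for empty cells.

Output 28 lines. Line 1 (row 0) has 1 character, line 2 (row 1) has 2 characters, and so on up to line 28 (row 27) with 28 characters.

Answer: X
XX
X.X
XXXX
X...X
XX..XX
X.X.X.X
XXXXXXXX
X.......X
XX......XX
X.X.....X.X
XXXX....XXXX
X...X...X...X
XX..XX..XX..XX
X.X.X.X.X.X.X.X
XXXXXXXXXXXXXXXX
X...............X
XX..............XX
X.X.............X.X
XXXX............XXXX
X...X...........X...X
XX..XX..........XX..XX
X.X.X.X.........X.X.X.X
XXXXXXXX........XXXXXXXX
X.......X.......X.......X
XX......XX......XX......XX
X.X.....X.X.....X.X.....X.X
XXXX....XXXX....XXXX....XXXX

Derivation:
r0=0: X
r1=1: XX
r2=10: X.X
r3=11: XXXX
r4=100: X...X
r5=101: XX..XX
r6=110: X.X.X.X
r7=111: XXXXXXXX
r8=1000: X.......X
r9=1001: XX......XX
r10=1010: X.X.....X.X
r11=1011: XXXX....XXXX
r12=1100: X...X...X...X
r13=1101: XX..XX..XX..XX
r14=1110: X.X.X.X.X.X.X.X
r15=1111: XXXXXXXXXXXXXXXX
r16=10000: X...............X
r17=10001: XX..............XX
r18=10010: X.X.............X.X
r19=10011: XXXX............XXXX
r20=10100: X...X...........X...X
r21=10101: XX..XX..........XX..XX
r22=10110: X.X.X.X.........X.X.X.X
r23=10111: XXXXXXXX........XXXXXXXX
r24=11000: X.......X.......X.......X
r25=11001: XX......XX......XX......XX
r26=11010: X.X.....X.X.....X.X.....X.X
r27=11011: XXXX....XXXX....XXXX....XXXX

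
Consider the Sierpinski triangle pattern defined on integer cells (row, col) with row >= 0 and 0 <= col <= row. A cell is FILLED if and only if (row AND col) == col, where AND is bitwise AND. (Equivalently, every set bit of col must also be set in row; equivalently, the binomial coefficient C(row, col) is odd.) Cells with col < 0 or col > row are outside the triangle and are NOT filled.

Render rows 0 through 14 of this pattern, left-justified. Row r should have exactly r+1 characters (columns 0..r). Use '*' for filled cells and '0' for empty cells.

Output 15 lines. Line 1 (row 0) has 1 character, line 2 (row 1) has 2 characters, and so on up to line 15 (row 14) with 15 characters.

Answer: *
**
*0*
****
*000*
**00**
*0*0*0*
********
*0000000*
**000000**
*0*00000*0*
****0000****
*000*000*000*
**00**00**00**
*0*0*0*0*0*0*0*

Derivation:
r0=0: *
r1=1: **
r2=10: *0*
r3=11: ****
r4=100: *000*
r5=101: **00**
r6=110: *0*0*0*
r7=111: ********
r8=1000: *0000000*
r9=1001: **000000**
r10=1010: *0*00000*0*
r11=1011: ****0000****
r12=1100: *000*000*000*
r13=1101: **00**00**00**
r14=1110: *0*0*0*0*0*0*0*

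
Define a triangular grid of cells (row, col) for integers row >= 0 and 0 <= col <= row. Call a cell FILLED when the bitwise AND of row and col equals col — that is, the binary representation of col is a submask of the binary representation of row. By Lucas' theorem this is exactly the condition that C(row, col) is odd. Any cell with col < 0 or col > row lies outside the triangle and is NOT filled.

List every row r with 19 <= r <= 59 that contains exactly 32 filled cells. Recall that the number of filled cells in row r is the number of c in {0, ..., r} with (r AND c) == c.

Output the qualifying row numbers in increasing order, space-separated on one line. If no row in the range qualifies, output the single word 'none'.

Row r has 2^popcount(r) filled cells, so we need popcount(r) = log2(32) = 5.
Scan r = 19..59 and keep those with exactly 5 one-bits:
r=19=10011 popcount=3 -> skip
r=20=10100 popcount=2 -> skip
r=21=10101 popcount=3 -> skip
r=22=10110 popcount=3 -> skip
r=23=10111 popcount=4 -> skip
r=24=11000 popcount=2 -> skip
r=25=11001 popcount=3 -> skip
r=26=11010 popcount=3 -> skip
r=27=11011 popcount=4 -> skip
r=28=11100 popcount=3 -> skip
r=29=11101 popcount=4 -> skip
r=30=11110 popcount=4 -> skip
r=31=11111 popcount=5 -> KEEP
r=32=100000 popcount=1 -> skip
r=33=100001 popcount=2 -> skip
r=34=100010 popcount=2 -> skip
r=35=100011 popcount=3 -> skip
r=36=100100 popcount=2 -> skip
r=37=100101 popcount=3 -> skip
r=38=100110 popcount=3 -> skip
r=39=100111 popcount=4 -> skip
r=40=101000 popcount=2 -> skip
r=41=101001 popcount=3 -> skip
r=42=101010 popcount=3 -> skip
r=43=101011 popcount=4 -> skip
r=44=101100 popcount=3 -> skip
r=45=101101 popcount=4 -> skip
r=46=101110 popcount=4 -> skip
r=47=101111 popcount=5 -> KEEP
r=48=110000 popcount=2 -> skip
r=49=110001 popcount=3 -> skip
r=50=110010 popcount=3 -> skip
r=51=110011 popcount=4 -> skip
r=52=110100 popcount=3 -> skip
r=53=110101 popcount=4 -> skip
r=54=110110 popcount=4 -> skip
r=55=110111 popcount=5 -> KEEP
r=56=111000 popcount=3 -> skip
r=57=111001 popcount=4 -> skip
r=58=111010 popcount=4 -> skip
r=59=111011 popcount=5 -> KEEP
Kept rows: 31 47 55 59

Answer: 31 47 55 59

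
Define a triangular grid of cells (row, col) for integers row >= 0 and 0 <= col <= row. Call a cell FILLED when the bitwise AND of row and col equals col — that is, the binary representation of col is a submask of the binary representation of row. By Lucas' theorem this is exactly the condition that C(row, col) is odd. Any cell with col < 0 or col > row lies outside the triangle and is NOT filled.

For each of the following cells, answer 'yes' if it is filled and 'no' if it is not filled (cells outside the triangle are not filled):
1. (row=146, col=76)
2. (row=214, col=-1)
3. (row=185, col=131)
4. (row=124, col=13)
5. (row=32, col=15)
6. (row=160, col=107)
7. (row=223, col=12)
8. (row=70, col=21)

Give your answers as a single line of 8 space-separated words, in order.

(146,76): row=0b10010010, col=0b1001100, row AND col = 0b0 = 0; 0 != 76 -> empty
(214,-1): col outside [0, 214] -> not filled
(185,131): row=0b10111001, col=0b10000011, row AND col = 0b10000001 = 129; 129 != 131 -> empty
(124,13): row=0b1111100, col=0b1101, row AND col = 0b1100 = 12; 12 != 13 -> empty
(32,15): row=0b100000, col=0b1111, row AND col = 0b0 = 0; 0 != 15 -> empty
(160,107): row=0b10100000, col=0b1101011, row AND col = 0b100000 = 32; 32 != 107 -> empty
(223,12): row=0b11011111, col=0b1100, row AND col = 0b1100 = 12; 12 == 12 -> filled
(70,21): row=0b1000110, col=0b10101, row AND col = 0b100 = 4; 4 != 21 -> empty

Answer: no no no no no no yes no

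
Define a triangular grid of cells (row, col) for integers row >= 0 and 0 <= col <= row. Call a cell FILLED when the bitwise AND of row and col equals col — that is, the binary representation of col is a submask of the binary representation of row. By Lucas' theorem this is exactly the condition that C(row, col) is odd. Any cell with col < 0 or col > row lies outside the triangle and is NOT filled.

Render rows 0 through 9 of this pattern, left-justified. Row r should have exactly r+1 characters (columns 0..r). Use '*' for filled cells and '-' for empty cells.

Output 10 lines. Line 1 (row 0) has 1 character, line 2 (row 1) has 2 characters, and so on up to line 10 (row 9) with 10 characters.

Answer: *
**
*-*
****
*---*
**--**
*-*-*-*
********
*-------*
**------**

Derivation:
r0=0: *
r1=1: **
r2=10: *-*
r3=11: ****
r4=100: *---*
r5=101: **--**
r6=110: *-*-*-*
r7=111: ********
r8=1000: *-------*
r9=1001: **------**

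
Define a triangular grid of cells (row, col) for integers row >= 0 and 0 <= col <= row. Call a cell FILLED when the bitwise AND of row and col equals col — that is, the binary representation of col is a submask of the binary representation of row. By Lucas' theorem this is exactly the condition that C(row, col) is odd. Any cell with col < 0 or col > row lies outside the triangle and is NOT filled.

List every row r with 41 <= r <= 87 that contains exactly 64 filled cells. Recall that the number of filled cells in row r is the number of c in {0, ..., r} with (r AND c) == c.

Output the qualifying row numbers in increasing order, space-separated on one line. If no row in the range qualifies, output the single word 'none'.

Answer: 63

Derivation:
Row r has 2^popcount(r) filled cells, so we need popcount(r) = log2(64) = 6.
Scan r = 41..87 and keep those with exactly 6 one-bits:
r=41=101001 popcount=3 -> skip
r=42=101010 popcount=3 -> skip
r=43=101011 popcount=4 -> skip
r=44=101100 popcount=3 -> skip
r=45=101101 popcount=4 -> skip
r=46=101110 popcount=4 -> skip
r=47=101111 popcount=5 -> skip
r=48=110000 popcount=2 -> skip
r=49=110001 popcount=3 -> skip
r=50=110010 popcount=3 -> skip
r=51=110011 popcount=4 -> skip
r=52=110100 popcount=3 -> skip
r=53=110101 popcount=4 -> skip
r=54=110110 popcount=4 -> skip
r=55=110111 popcount=5 -> skip
r=56=111000 popcount=3 -> skip
r=57=111001 popcount=4 -> skip
r=58=111010 popcount=4 -> skip
r=59=111011 popcount=5 -> skip
r=60=111100 popcount=4 -> skip
r=61=111101 popcount=5 -> skip
r=62=111110 popcount=5 -> skip
r=63=111111 popcount=6 -> KEEP
r=64=1000000 popcount=1 -> skip
r=65=1000001 popcount=2 -> skip
r=66=1000010 popcount=2 -> skip
r=67=1000011 popcount=3 -> skip
r=68=1000100 popcount=2 -> skip
r=69=1000101 popcount=3 -> skip
r=70=1000110 popcount=3 -> skip
r=71=1000111 popcount=4 -> skip
r=72=1001000 popcount=2 -> skip
r=73=1001001 popcount=3 -> skip
r=74=1001010 popcount=3 -> skip
r=75=1001011 popcount=4 -> skip
r=76=1001100 popcount=3 -> skip
r=77=1001101 popcount=4 -> skip
r=78=1001110 popcount=4 -> skip
r=79=1001111 popcount=5 -> skip
r=80=1010000 popcount=2 -> skip
r=81=1010001 popcount=3 -> skip
r=82=1010010 popcount=3 -> skip
r=83=1010011 popcount=4 -> skip
r=84=1010100 popcount=3 -> skip
r=85=1010101 popcount=4 -> skip
r=86=1010110 popcount=4 -> skip
r=87=1010111 popcount=5 -> skip
Kept rows: 63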